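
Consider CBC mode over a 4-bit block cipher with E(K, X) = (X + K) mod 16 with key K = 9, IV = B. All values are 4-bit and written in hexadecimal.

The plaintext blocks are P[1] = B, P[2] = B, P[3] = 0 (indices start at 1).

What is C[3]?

CBC encryption: C_i = E(K, P_i ⊕ C_{i−1}), with C_{0} = IV.
C[1]: P[1] ⊕ B = 0; E(K, 0) = 9.
C[2]: P[2] ⊕ 9 = 2; E(K, 2) = B.
C[3]: P[3] ⊕ B = B; E(K, B) = 4.

C[3] = 4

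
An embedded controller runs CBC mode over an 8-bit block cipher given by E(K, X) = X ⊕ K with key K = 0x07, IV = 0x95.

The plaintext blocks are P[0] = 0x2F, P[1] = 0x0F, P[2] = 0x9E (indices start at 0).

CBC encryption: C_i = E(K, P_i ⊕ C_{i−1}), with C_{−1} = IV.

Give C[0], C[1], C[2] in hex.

C[0] = 0xBD, C[1] = 0xB5, C[2] = 0x2C

C[0]: P[0] ⊕ 0x95 = 0xBA; E(K, 0xBA) = 0xBD.
C[1]: P[1] ⊕ 0xBD = 0xB2; E(K, 0xB2) = 0xB5.
C[2]: P[2] ⊕ 0xB5 = 0x2B; E(K, 0x2B) = 0x2C.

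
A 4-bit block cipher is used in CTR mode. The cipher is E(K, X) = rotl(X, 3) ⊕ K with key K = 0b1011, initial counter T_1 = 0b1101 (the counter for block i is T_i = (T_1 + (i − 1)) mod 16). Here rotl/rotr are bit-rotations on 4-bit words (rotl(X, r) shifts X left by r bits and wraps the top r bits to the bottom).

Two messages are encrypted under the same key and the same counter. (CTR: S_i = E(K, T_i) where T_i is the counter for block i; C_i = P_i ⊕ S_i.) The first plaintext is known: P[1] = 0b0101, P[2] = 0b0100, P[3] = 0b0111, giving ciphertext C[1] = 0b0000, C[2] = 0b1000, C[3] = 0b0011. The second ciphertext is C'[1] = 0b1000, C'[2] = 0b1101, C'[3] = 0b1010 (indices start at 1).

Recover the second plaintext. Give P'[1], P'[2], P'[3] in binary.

P'[1] = 0b1101, P'[2] = 0b0001, P'[3] = 0b1110

In CTR with a reused counter, both messages share the same keystream S_i, so C_i ⊕ C'_i = P_i ⊕ P'_i and thus P'_i = P_i ⊕ C_i ⊕ C'_i.
P'[1]: 0b0101 ⊕ 0b0000 ⊕ 0b1000 = 0b1101.
P'[2]: 0b0100 ⊕ 0b1000 ⊕ 0b1101 = 0b0001.
P'[3]: 0b0111 ⊕ 0b0011 ⊕ 0b1010 = 0b1110.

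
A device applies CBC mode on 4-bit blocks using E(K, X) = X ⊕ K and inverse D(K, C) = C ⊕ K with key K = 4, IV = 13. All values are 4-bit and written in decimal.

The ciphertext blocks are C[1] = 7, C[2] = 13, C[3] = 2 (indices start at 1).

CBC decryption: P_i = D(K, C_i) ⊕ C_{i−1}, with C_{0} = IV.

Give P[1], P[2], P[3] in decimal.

P[1]: D(K, 7) = 3; 3 ⊕ 13 = 14.
P[2]: D(K, 13) = 9; 9 ⊕ 7 = 14.
P[3]: D(K, 2) = 6; 6 ⊕ 13 = 11.

P[1] = 14, P[2] = 14, P[3] = 11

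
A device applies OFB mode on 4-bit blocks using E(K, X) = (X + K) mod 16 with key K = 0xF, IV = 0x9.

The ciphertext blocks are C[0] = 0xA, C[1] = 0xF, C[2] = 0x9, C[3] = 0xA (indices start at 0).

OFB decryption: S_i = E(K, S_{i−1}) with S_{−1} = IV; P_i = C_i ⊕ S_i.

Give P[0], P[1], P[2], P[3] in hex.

P[0] = 0x2, P[1] = 0x8, P[2] = 0xF, P[3] = 0xF

P[0]: S = E(K, 0x9) = 0x8; 0xA ⊕ 0x8 = 0x2.
P[1]: S = E(K, 0x8) = 0x7; 0xF ⊕ 0x7 = 0x8.
P[2]: S = E(K, 0x7) = 0x6; 0x9 ⊕ 0x6 = 0xF.
P[3]: S = E(K, 0x6) = 0x5; 0xA ⊕ 0x5 = 0xF.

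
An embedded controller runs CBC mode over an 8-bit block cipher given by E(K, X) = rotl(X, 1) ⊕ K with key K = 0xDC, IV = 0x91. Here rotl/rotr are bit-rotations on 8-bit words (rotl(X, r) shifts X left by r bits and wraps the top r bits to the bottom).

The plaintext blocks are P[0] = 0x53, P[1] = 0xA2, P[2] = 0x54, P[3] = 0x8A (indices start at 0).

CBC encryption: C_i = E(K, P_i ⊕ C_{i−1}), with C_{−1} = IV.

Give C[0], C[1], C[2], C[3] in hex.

C[0]: P[0] ⊕ 0x91 = 0xC2; E(K, 0xC2) = 0x59.
C[1]: P[1] ⊕ 0x59 = 0xFB; E(K, 0xFB) = 0x2B.
C[2]: P[2] ⊕ 0x2B = 0x7F; E(K, 0x7F) = 0x22.
C[3]: P[3] ⊕ 0x22 = 0xA8; E(K, 0xA8) = 0x8D.

C[0] = 0x59, C[1] = 0x2B, C[2] = 0x22, C[3] = 0x8D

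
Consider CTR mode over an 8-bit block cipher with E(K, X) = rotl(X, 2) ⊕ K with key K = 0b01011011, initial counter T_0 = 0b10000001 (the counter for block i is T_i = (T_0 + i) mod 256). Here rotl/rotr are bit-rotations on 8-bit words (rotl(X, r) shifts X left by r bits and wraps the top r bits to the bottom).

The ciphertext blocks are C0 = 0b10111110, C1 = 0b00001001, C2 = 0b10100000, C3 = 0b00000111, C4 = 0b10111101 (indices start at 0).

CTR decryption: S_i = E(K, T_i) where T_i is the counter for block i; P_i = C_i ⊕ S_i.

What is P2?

P2: T = 0b10000011, S = E(K, T) = 0b01010101; 0b10100000 ⊕ 0b01010101 = 0b11110101.

P2 = 0b11110101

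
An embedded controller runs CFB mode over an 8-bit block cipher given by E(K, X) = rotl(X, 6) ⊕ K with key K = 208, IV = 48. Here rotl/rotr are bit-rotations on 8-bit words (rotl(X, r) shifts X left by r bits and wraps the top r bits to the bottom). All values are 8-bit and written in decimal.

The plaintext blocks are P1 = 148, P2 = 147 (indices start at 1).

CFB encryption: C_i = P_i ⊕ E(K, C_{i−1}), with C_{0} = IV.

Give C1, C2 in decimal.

C1: E(K, 48) = 220; 148 ⊕ 220 = 72.
C2: E(K, 72) = 194; 147 ⊕ 194 = 81.

C1 = 72, C2 = 81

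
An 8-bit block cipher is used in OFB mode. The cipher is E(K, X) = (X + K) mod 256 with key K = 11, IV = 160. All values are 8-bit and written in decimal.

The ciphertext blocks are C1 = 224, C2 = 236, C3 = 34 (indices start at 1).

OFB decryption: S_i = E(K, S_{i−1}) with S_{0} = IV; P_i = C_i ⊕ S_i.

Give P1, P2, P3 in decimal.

P1 = 75, P2 = 90, P3 = 227

P1: S = E(K, 160) = 171; 224 ⊕ 171 = 75.
P2: S = E(K, 171) = 182; 236 ⊕ 182 = 90.
P3: S = E(K, 182) = 193; 34 ⊕ 193 = 227.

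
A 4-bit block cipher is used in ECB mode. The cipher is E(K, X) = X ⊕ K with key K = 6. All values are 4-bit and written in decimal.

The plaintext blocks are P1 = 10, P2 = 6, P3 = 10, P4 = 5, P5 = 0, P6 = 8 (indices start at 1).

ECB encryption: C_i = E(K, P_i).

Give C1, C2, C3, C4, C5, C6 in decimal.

C1: E(K, 10) = 12.
C2: E(K, 6) = 0.
C3: E(K, 10) = 12.
C4: E(K, 5) = 3.
C5: E(K, 0) = 6.
C6: E(K, 8) = 14.

C1 = 12, C2 = 0, C3 = 12, C4 = 3, C5 = 6, C6 = 14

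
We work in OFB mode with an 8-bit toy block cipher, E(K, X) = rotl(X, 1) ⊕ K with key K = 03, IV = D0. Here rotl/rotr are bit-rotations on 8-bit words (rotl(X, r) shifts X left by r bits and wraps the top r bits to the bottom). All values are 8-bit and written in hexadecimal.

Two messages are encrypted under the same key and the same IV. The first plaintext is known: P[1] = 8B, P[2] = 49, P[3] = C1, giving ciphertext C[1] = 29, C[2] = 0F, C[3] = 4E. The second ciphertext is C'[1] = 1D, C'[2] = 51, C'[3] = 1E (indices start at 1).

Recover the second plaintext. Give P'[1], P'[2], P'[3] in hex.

In OFB with a reused IV, both messages share the same keystream S_i, so C_i ⊕ C'_i = P_i ⊕ P'_i and thus P'_i = P_i ⊕ C_i ⊕ C'_i.
P'[1]: 8B ⊕ 29 ⊕ 1D = BF.
P'[2]: 49 ⊕ 0F ⊕ 51 = 17.
P'[3]: C1 ⊕ 4E ⊕ 1E = 91.

P'[1] = BF, P'[2] = 17, P'[3] = 91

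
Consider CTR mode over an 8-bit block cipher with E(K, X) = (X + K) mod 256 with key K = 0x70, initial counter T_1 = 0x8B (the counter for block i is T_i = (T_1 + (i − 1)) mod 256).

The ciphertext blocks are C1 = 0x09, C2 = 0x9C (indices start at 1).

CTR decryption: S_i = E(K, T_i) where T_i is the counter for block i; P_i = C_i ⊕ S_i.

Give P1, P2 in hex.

P1: T = 0x8B, S = E(K, T) = 0xFB; 0x09 ⊕ 0xFB = 0xF2.
P2: T = 0x8C, S = E(K, T) = 0xFC; 0x9C ⊕ 0xFC = 0x60.

P1 = 0xF2, P2 = 0x60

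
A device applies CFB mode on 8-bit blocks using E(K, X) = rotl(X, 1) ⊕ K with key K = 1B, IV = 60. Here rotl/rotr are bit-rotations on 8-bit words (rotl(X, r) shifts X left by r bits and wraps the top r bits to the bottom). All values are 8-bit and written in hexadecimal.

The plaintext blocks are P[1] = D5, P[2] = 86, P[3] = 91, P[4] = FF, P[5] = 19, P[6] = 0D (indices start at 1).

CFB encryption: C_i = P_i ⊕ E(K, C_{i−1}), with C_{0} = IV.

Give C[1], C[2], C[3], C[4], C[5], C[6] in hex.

C[1]: E(K, 60) = DB; D5 ⊕ DB = 0E.
C[2]: E(K, 0E) = 07; 86 ⊕ 07 = 81.
C[3]: E(K, 81) = 18; 91 ⊕ 18 = 89.
C[4]: E(K, 89) = 08; FF ⊕ 08 = F7.
C[5]: E(K, F7) = F4; 19 ⊕ F4 = ED.
C[6]: E(K, ED) = C0; 0D ⊕ C0 = CD.

C[1] = 0E, C[2] = 81, C[3] = 89, C[4] = F7, C[5] = ED, C[6] = CD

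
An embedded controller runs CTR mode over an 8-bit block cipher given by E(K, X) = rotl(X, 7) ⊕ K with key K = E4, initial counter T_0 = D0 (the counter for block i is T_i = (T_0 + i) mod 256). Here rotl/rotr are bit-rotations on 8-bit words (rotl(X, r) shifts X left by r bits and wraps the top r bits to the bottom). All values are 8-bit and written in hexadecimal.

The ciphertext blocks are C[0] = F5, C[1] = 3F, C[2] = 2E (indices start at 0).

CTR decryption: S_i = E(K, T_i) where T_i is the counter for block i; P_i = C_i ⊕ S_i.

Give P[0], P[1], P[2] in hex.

P[0]: T = D0, S = E(K, T) = 8C; F5 ⊕ 8C = 79.
P[1]: T = D1, S = E(K, T) = 0C; 3F ⊕ 0C = 33.
P[2]: T = D2, S = E(K, T) = 8D; 2E ⊕ 8D = A3.

P[0] = 79, P[1] = 33, P[2] = A3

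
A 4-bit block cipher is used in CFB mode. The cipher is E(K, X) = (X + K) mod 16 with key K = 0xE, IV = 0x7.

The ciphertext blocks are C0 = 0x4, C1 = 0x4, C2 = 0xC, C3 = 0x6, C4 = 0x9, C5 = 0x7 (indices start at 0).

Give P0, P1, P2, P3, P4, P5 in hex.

P0 = 0x1, P1 = 0x6, P2 = 0xE, P3 = 0xC, P4 = 0xD, P5 = 0x0

CFB decryption: P_i = C_i ⊕ E(K, C_{i−1}), with C_{−1} = IV.
P0: E(K, 0x7) = 0x5; 0x4 ⊕ 0x5 = 0x1.
P1: E(K, 0x4) = 0x2; 0x4 ⊕ 0x2 = 0x6.
P2: E(K, 0x4) = 0x2; 0xC ⊕ 0x2 = 0xE.
P3: E(K, 0xC) = 0xA; 0x6 ⊕ 0xA = 0xC.
P4: E(K, 0x6) = 0x4; 0x9 ⊕ 0x4 = 0xD.
P5: E(K, 0x9) = 0x7; 0x7 ⊕ 0x7 = 0x0.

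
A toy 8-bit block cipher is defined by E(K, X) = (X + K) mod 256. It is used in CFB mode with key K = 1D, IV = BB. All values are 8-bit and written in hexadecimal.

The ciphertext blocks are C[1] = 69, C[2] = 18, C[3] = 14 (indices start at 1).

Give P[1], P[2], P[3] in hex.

P[1] = B1, P[2] = 9E, P[3] = 21

CFB decryption: P_i = C_i ⊕ E(K, C_{i−1}), with C_{0} = IV.
P[1]: E(K, BB) = D8; 69 ⊕ D8 = B1.
P[2]: E(K, 69) = 86; 18 ⊕ 86 = 9E.
P[3]: E(K, 18) = 35; 14 ⊕ 35 = 21.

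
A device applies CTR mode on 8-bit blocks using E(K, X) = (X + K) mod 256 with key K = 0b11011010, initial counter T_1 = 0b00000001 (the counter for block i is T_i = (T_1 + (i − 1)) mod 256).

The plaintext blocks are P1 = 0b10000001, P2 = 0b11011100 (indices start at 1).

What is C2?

CTR encryption: S_i = E(K, T_i) where T_i is the counter for block i; C_i = P_i ⊕ S_i.
C1: T = 0b00000001, S = E(K, T) = 0b11011011; 0b10000001 ⊕ 0b11011011 = 0b01011010.
C2: T = 0b00000010, S = E(K, T) = 0b11011100; 0b11011100 ⊕ 0b11011100 = 0b00000000.

C2 = 0b00000000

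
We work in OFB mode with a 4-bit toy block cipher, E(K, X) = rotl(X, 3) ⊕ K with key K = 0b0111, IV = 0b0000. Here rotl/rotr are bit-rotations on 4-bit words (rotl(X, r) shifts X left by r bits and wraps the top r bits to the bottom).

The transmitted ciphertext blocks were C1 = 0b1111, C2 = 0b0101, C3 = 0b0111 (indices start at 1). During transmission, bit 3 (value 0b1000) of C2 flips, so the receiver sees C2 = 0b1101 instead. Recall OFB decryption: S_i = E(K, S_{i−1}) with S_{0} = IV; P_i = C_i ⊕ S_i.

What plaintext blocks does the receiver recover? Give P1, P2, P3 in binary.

Only C2 changed, to 0b1101. In OFB, a change in C_i flips the same bit in P_i only; the keystream is unaffected. Decrypting the received ciphertext:
P1: S = E(K, 0b0000) = 0b0111; 0b1111 ⊕ 0b0111 = 0b1000.
P2: S = E(K, 0b0111) = 0b1100; 0b1101 ⊕ 0b1100 = 0b0001.
P3: S = E(K, 0b1100) = 0b0001; 0b0111 ⊕ 0b0001 = 0b0110.
Blocks that differ from the original plaintext: P2.

P1 = 0b1000, P2 = 0b0001, P3 = 0b0110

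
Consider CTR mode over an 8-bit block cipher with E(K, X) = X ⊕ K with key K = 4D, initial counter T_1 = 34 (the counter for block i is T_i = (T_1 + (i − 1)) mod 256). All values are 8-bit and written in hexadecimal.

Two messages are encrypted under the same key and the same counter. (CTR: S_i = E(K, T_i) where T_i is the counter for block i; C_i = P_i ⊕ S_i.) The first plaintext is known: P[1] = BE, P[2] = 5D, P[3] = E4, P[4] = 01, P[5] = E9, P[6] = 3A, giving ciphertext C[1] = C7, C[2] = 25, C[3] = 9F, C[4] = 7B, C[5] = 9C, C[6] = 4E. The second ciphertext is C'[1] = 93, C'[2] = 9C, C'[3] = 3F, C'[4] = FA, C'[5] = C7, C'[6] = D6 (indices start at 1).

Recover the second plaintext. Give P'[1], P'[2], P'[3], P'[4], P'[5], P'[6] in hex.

P'[1] = EA, P'[2] = E4, P'[3] = 44, P'[4] = 80, P'[5] = B2, P'[6] = A2

In CTR with a reused counter, both messages share the same keystream S_i, so C_i ⊕ C'_i = P_i ⊕ P'_i and thus P'_i = P_i ⊕ C_i ⊕ C'_i.
P'[1]: BE ⊕ C7 ⊕ 93 = EA.
P'[2]: 5D ⊕ 25 ⊕ 9C = E4.
P'[3]: E4 ⊕ 9F ⊕ 3F = 44.
P'[4]: 01 ⊕ 7B ⊕ FA = 80.
P'[5]: E9 ⊕ 9C ⊕ C7 = B2.
P'[6]: 3A ⊕ 4E ⊕ D6 = A2.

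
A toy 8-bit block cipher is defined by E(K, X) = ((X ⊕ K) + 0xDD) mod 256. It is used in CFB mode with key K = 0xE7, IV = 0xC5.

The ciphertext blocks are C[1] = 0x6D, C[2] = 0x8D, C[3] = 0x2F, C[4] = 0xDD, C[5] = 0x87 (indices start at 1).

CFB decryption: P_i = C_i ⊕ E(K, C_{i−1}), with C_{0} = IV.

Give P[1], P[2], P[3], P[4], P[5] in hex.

P[1] = 0x92, P[2] = 0xEA, P[3] = 0x68, P[4] = 0x78, P[5] = 0x90

P[1]: E(K, 0xC5) = 0xFF; 0x6D ⊕ 0xFF = 0x92.
P[2]: E(K, 0x6D) = 0x67; 0x8D ⊕ 0x67 = 0xEA.
P[3]: E(K, 0x8D) = 0x47; 0x2F ⊕ 0x47 = 0x68.
P[4]: E(K, 0x2F) = 0xA5; 0xDD ⊕ 0xA5 = 0x78.
P[5]: E(K, 0xDD) = 0x17; 0x87 ⊕ 0x17 = 0x90.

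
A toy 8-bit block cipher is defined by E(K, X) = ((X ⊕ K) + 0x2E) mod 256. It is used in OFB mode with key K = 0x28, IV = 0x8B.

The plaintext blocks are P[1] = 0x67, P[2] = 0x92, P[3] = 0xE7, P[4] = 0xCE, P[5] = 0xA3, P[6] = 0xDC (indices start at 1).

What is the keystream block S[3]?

OFB encryption: S_i = E(K, S_{i−1}) with S_{0} = IV; C_i = P_i ⊕ S_i.
C[1]: S = E(K, 0x8B) = 0xD1; 0x67 ⊕ 0xD1 = 0xB6.
C[2]: S = E(K, 0xD1) = 0x27; 0x92 ⊕ 0x27 = 0xB5.
C[3]: S = E(K, 0x27) = 0x3D; 0xE7 ⊕ 0x3D = 0xDA.
So S[3] = 0x3D.

0x3D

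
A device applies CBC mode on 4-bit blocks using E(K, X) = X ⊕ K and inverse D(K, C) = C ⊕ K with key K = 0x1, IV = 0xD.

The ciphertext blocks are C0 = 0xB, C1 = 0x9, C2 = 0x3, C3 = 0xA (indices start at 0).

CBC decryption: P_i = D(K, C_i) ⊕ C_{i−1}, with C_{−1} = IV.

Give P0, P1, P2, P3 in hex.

P0: D(K, 0xB) = 0xA; 0xA ⊕ 0xD = 0x7.
P1: D(K, 0x9) = 0x8; 0x8 ⊕ 0xB = 0x3.
P2: D(K, 0x3) = 0x2; 0x2 ⊕ 0x9 = 0xB.
P3: D(K, 0xA) = 0xB; 0xB ⊕ 0x3 = 0x8.

P0 = 0x7, P1 = 0x3, P2 = 0xB, P3 = 0x8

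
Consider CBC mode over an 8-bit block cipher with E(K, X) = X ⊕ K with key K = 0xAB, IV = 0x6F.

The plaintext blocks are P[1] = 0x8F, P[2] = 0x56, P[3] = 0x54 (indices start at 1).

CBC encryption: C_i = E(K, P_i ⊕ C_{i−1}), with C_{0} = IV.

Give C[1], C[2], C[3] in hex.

C[1] = 0x4B, C[2] = 0xB6, C[3] = 0x49

C[1]: P[1] ⊕ 0x6F = 0xE0; E(K, 0xE0) = 0x4B.
C[2]: P[2] ⊕ 0x4B = 0x1D; E(K, 0x1D) = 0xB6.
C[3]: P[3] ⊕ 0xB6 = 0xE2; E(K, 0xE2) = 0x49.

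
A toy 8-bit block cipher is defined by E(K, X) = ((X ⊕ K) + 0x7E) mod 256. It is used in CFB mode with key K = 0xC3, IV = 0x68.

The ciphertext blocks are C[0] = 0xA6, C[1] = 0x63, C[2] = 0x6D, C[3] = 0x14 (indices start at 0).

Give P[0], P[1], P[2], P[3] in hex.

CFB decryption: P_i = C_i ⊕ E(K, C_{i−1}), with C_{−1} = IV.
P[0]: E(K, 0x68) = 0x29; 0xA6 ⊕ 0x29 = 0x8F.
P[1]: E(K, 0xA6) = 0xE3; 0x63 ⊕ 0xE3 = 0x80.
P[2]: E(K, 0x63) = 0x1E; 0x6D ⊕ 0x1E = 0x73.
P[3]: E(K, 0x6D) = 0x2C; 0x14 ⊕ 0x2C = 0x38.

P[0] = 0x8F, P[1] = 0x80, P[2] = 0x73, P[3] = 0x38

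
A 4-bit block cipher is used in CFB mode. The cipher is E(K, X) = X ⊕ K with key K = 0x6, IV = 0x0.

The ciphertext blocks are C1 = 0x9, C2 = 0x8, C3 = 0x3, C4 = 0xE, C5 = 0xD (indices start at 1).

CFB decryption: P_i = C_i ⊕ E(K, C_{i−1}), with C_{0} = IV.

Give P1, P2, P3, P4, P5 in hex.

P1 = 0xF, P2 = 0x7, P3 = 0xD, P4 = 0xB, P5 = 0x5

P1: E(K, 0x0) = 0x6; 0x9 ⊕ 0x6 = 0xF.
P2: E(K, 0x9) = 0xF; 0x8 ⊕ 0xF = 0x7.
P3: E(K, 0x8) = 0xE; 0x3 ⊕ 0xE = 0xD.
P4: E(K, 0x3) = 0x5; 0xE ⊕ 0x5 = 0xB.
P5: E(K, 0xE) = 0x8; 0xD ⊕ 0x8 = 0x5.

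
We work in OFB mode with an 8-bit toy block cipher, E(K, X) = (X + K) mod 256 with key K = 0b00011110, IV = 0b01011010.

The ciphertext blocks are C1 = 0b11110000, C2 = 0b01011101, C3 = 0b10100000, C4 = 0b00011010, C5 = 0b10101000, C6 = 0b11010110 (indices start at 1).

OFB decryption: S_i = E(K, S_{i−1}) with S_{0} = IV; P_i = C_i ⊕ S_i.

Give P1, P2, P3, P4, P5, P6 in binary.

P1: S = E(K, 0b01011010) = 0b01111000; 0b11110000 ⊕ 0b01111000 = 0b10001000.
P2: S = E(K, 0b01111000) = 0b10010110; 0b01011101 ⊕ 0b10010110 = 0b11001011.
P3: S = E(K, 0b10010110) = 0b10110100; 0b10100000 ⊕ 0b10110100 = 0b00010100.
P4: S = E(K, 0b10110100) = 0b11010010; 0b00011010 ⊕ 0b11010010 = 0b11001000.
P5: S = E(K, 0b11010010) = 0b11110000; 0b10101000 ⊕ 0b11110000 = 0b01011000.
P6: S = E(K, 0b11110000) = 0b00001110; 0b11010110 ⊕ 0b00001110 = 0b11011000.

P1 = 0b10001000, P2 = 0b11001011, P3 = 0b00010100, P4 = 0b11001000, P5 = 0b01011000, P6 = 0b11011000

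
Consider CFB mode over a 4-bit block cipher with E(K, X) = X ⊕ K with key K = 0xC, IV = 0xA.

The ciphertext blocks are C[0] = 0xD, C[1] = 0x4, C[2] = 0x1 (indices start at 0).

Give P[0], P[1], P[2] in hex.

P[0] = 0xB, P[1] = 0x5, P[2] = 0x9

CFB decryption: P_i = C_i ⊕ E(K, C_{i−1}), with C_{−1} = IV.
P[0]: E(K, 0xA) = 0x6; 0xD ⊕ 0x6 = 0xB.
P[1]: E(K, 0xD) = 0x1; 0x4 ⊕ 0x1 = 0x5.
P[2]: E(K, 0x4) = 0x8; 0x1 ⊕ 0x8 = 0x9.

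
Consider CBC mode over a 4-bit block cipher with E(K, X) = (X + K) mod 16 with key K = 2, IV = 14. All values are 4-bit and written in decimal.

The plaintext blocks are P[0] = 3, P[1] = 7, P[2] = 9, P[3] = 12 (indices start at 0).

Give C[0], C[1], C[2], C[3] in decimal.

CBC encryption: C_i = E(K, P_i ⊕ C_{i−1}), with C_{−1} = IV.
C[0]: P[0] ⊕ 14 = 13; E(K, 13) = 15.
C[1]: P[1] ⊕ 15 = 8; E(K, 8) = 10.
C[2]: P[2] ⊕ 10 = 3; E(K, 3) = 5.
C[3]: P[3] ⊕ 5 = 9; E(K, 9) = 11.

C[0] = 15, C[1] = 10, C[2] = 5, C[3] = 11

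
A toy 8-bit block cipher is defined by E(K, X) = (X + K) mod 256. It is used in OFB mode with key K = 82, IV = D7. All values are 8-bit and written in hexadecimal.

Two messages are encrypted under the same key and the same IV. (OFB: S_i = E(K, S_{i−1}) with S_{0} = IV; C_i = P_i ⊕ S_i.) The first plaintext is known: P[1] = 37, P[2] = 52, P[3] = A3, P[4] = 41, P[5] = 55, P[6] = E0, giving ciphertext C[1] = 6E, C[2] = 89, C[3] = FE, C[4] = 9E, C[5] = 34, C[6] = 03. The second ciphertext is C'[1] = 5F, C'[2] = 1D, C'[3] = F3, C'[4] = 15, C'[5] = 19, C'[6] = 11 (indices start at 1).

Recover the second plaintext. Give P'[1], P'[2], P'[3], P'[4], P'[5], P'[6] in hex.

In OFB with a reused IV, both messages share the same keystream S_i, so C_i ⊕ C'_i = P_i ⊕ P'_i and thus P'_i = P_i ⊕ C_i ⊕ C'_i.
P'[1]: 37 ⊕ 6E ⊕ 5F = 06.
P'[2]: 52 ⊕ 89 ⊕ 1D = C6.
P'[3]: A3 ⊕ FE ⊕ F3 = AE.
P'[4]: 41 ⊕ 9E ⊕ 15 = CA.
P'[5]: 55 ⊕ 34 ⊕ 19 = 78.
P'[6]: E0 ⊕ 03 ⊕ 11 = F2.

P'[1] = 06, P'[2] = C6, P'[3] = AE, P'[4] = CA, P'[5] = 78, P'[6] = F2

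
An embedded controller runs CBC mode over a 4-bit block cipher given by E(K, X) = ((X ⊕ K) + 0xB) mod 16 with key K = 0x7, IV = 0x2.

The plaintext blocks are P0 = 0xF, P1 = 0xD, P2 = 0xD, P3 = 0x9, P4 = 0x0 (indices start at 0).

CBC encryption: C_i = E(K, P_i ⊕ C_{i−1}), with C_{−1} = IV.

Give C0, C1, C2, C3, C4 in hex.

C0: P0 ⊕ 0x2 = 0xD; E(K, 0xD) = 0x5.
C1: P1 ⊕ 0x5 = 0x8; E(K, 0x8) = 0xA.
C2: P2 ⊕ 0xA = 0x7; E(K, 0x7) = 0xB.
C3: P3 ⊕ 0xB = 0x2; E(K, 0x2) = 0x0.
C4: P4 ⊕ 0x0 = 0x0; E(K, 0x0) = 0x2.

C0 = 0x5, C1 = 0xA, C2 = 0xB, C3 = 0x0, C4 = 0x2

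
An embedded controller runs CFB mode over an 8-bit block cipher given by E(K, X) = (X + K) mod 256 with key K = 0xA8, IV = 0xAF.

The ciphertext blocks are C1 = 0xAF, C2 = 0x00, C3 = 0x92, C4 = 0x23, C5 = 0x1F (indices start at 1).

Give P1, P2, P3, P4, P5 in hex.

CFB decryption: P_i = C_i ⊕ E(K, C_{i−1}), with C_{0} = IV.
P1: E(K, 0xAF) = 0x57; 0xAF ⊕ 0x57 = 0xF8.
P2: E(K, 0xAF) = 0x57; 0x00 ⊕ 0x57 = 0x57.
P3: E(K, 0x00) = 0xA8; 0x92 ⊕ 0xA8 = 0x3A.
P4: E(K, 0x92) = 0x3A; 0x23 ⊕ 0x3A = 0x19.
P5: E(K, 0x23) = 0xCB; 0x1F ⊕ 0xCB = 0xD4.

P1 = 0xF8, P2 = 0x57, P3 = 0x3A, P4 = 0x19, P5 = 0xD4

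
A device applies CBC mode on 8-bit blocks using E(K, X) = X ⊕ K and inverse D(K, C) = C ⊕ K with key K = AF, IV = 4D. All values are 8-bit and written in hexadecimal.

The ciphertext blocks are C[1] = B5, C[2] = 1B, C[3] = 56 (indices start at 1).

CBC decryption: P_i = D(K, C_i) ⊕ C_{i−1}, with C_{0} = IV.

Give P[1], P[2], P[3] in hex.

P[1] = 57, P[2] = 01, P[3] = E2

P[1]: D(K, B5) = 1A; 1A ⊕ 4D = 57.
P[2]: D(K, 1B) = B4; B4 ⊕ B5 = 01.
P[3]: D(K, 56) = F9; F9 ⊕ 1B = E2.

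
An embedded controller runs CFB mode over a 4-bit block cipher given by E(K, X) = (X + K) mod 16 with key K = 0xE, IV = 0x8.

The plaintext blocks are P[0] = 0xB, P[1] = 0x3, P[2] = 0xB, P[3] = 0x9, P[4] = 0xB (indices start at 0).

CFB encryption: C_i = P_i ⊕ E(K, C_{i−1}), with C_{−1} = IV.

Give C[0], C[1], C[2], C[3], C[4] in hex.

C[0]: E(K, 0x8) = 0x6; 0xB ⊕ 0x6 = 0xD.
C[1]: E(K, 0xD) = 0xB; 0x3 ⊕ 0xB = 0x8.
C[2]: E(K, 0x8) = 0x6; 0xB ⊕ 0x6 = 0xD.
C[3]: E(K, 0xD) = 0xB; 0x9 ⊕ 0xB = 0x2.
C[4]: E(K, 0x2) = 0x0; 0xB ⊕ 0x0 = 0xB.

C[0] = 0xD, C[1] = 0x8, C[2] = 0xD, C[3] = 0x2, C[4] = 0xB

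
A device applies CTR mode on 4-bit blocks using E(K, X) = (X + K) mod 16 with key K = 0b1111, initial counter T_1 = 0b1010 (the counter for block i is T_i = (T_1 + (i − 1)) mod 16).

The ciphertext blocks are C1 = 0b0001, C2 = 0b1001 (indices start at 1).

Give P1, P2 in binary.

P1 = 0b1000, P2 = 0b0011

CTR decryption: S_i = E(K, T_i) where T_i is the counter for block i; P_i = C_i ⊕ S_i.
P1: T = 0b1010, S = E(K, T) = 0b1001; 0b0001 ⊕ 0b1001 = 0b1000.
P2: T = 0b1011, S = E(K, T) = 0b1010; 0b1001 ⊕ 0b1010 = 0b0011.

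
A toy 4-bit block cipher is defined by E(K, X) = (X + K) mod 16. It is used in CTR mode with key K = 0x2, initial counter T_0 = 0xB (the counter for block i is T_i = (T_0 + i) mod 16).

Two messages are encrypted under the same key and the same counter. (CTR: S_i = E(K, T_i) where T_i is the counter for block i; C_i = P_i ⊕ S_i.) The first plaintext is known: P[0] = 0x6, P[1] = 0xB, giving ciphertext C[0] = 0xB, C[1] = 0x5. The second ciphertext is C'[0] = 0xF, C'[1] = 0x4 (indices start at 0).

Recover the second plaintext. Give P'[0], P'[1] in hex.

P'[0] = 0x2, P'[1] = 0xA

In CTR with a reused counter, both messages share the same keystream S_i, so C_i ⊕ C'_i = P_i ⊕ P'_i and thus P'_i = P_i ⊕ C_i ⊕ C'_i.
P'[0]: 0x6 ⊕ 0xB ⊕ 0xF = 0x2.
P'[1]: 0xB ⊕ 0x5 ⊕ 0x4 = 0xA.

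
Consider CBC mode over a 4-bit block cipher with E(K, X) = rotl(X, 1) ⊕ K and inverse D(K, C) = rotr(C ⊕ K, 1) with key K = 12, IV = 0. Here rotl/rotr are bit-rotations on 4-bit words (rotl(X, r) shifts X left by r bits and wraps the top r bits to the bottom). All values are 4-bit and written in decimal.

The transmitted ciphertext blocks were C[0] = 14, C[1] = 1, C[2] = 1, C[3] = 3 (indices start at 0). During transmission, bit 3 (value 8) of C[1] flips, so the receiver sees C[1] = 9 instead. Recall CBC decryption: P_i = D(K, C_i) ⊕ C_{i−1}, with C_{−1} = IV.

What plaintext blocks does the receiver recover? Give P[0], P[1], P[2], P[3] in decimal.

Only C[1] changed, to 9. In CBC, a change in C_i garbles P_i and flips the same bit in P_{i+1}. Decrypting the received ciphertext:
P[0]: D(K, 14) = 1; 1 ⊕ 0 = 1.
P[1]: D(K, 9) = 10; 10 ⊕ 14 = 4.
P[2]: D(K, 1) = 14; 14 ⊕ 9 = 7.
P[3]: D(K, 3) = 15; 15 ⊕ 1 = 14.
Blocks that differ from the original plaintext: P[1], P[2].

P[0] = 1, P[1] = 4, P[2] = 7, P[3] = 14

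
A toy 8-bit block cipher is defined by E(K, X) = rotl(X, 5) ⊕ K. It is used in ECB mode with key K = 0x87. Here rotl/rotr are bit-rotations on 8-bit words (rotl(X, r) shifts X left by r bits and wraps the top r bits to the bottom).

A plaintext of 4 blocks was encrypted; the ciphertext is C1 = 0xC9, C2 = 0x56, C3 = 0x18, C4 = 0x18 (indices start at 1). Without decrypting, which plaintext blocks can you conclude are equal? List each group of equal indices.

ECB encrypts each block independently with the same key, so equal ciphertext blocks imply equal plaintext blocks.
C3 = C4 = 0x18, so P3 = P4.

P3 = P4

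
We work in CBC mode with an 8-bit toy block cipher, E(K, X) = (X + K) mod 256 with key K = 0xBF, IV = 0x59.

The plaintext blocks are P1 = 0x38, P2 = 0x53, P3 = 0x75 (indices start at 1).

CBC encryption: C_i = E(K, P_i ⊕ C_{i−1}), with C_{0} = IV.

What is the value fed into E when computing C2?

0x73

C1: P1 ⊕ 0x59 = 0x61; E(K, 0x61) = 0x20.
C2: P2 ⊕ 0x20 = 0x73; E(K, 0x73) = 0x32.
So the input to E for block 2 is 0x73.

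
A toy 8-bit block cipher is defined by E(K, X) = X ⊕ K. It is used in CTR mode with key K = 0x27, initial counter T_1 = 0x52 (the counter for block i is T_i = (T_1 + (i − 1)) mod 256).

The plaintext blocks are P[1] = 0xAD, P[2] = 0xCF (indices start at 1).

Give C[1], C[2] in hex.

CTR encryption: S_i = E(K, T_i) where T_i is the counter for block i; C_i = P_i ⊕ S_i.
C[1]: T = 0x52, S = E(K, T) = 0x75; 0xAD ⊕ 0x75 = 0xD8.
C[2]: T = 0x53, S = E(K, T) = 0x74; 0xCF ⊕ 0x74 = 0xBB.

C[1] = 0xD8, C[2] = 0xBB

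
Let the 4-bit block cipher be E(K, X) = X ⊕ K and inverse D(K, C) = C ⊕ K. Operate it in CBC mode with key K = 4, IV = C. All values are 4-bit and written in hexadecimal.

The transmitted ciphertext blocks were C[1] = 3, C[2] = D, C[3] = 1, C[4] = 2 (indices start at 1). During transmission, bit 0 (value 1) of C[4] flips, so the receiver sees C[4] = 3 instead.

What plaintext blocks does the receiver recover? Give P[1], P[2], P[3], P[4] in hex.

CBC decryption: P_i = D(K, C_i) ⊕ C_{i−1}, with C_{0} = IV.
Only C[4] changed, to 3. In CBC, a change in C_i garbles P_i and flips the same bit in P_{i+1}. Decrypting the received ciphertext:
P[1]: D(K, 3) = 7; 7 ⊕ C = B.
P[2]: D(K, D) = 9; 9 ⊕ 3 = A.
P[3]: D(K, 1) = 5; 5 ⊕ D = 8.
P[4]: D(K, 3) = 7; 7 ⊕ 1 = 6.
Blocks that differ from the original plaintext: P[4].

P[1] = B, P[2] = A, P[3] = 8, P[4] = 6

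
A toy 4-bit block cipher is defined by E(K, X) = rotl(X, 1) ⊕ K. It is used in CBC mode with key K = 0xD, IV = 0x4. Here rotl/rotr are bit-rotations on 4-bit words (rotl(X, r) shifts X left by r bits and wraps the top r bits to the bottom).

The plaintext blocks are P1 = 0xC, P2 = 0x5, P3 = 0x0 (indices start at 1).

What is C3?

CBC encryption: C_i = E(K, P_i ⊕ C_{i−1}), with C_{0} = IV.
C1: P1 ⊕ 0x4 = 0x8; E(K, 0x8) = 0xC.
C2: P2 ⊕ 0xC = 0x9; E(K, 0x9) = 0xE.
C3: P3 ⊕ 0xE = 0xE; E(K, 0xE) = 0x0.

C3 = 0x0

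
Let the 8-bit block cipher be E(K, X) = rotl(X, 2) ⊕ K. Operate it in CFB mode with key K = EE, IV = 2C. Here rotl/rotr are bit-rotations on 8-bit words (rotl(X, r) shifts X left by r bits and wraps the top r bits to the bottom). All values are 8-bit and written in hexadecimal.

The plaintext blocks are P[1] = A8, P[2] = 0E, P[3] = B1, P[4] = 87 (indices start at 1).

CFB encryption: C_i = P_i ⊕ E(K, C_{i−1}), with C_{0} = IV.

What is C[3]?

C[1]: E(K, 2C) = 5E; A8 ⊕ 5E = F6.
C[2]: E(K, F6) = 35; 0E ⊕ 35 = 3B.
C[3]: E(K, 3B) = 02; B1 ⊕ 02 = B3.

C[3] = B3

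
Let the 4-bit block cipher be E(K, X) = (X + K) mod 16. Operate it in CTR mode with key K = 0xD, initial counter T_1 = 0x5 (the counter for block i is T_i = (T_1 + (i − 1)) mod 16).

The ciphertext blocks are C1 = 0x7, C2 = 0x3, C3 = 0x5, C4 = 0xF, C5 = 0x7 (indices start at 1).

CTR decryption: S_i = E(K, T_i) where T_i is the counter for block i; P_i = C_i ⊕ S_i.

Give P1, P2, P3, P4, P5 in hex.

P1: T = 0x5, S = E(K, T) = 0x2; 0x7 ⊕ 0x2 = 0x5.
P2: T = 0x6, S = E(K, T) = 0x3; 0x3 ⊕ 0x3 = 0x0.
P3: T = 0x7, S = E(K, T) = 0x4; 0x5 ⊕ 0x4 = 0x1.
P4: T = 0x8, S = E(K, T) = 0x5; 0xF ⊕ 0x5 = 0xA.
P5: T = 0x9, S = E(K, T) = 0x6; 0x7 ⊕ 0x6 = 0x1.

P1 = 0x5, P2 = 0x0, P3 = 0x1, P4 = 0xA, P5 = 0x1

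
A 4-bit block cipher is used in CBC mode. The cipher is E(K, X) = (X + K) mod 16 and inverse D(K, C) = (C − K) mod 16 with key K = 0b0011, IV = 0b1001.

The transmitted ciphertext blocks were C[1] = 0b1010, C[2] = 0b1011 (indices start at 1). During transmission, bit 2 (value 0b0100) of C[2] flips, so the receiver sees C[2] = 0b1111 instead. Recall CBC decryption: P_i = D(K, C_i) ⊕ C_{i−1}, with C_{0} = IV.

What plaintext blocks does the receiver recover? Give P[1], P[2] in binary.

Only C[2] changed, to 0b1111. In CBC, a change in C_i garbles P_i and flips the same bit in P_{i+1}. Decrypting the received ciphertext:
P[1]: D(K, 0b1010) = 0b0111; 0b0111 ⊕ 0b1001 = 0b1110.
P[2]: D(K, 0b1111) = 0b1100; 0b1100 ⊕ 0b1010 = 0b0110.
Blocks that differ from the original plaintext: P[2].

P[1] = 0b1110, P[2] = 0b0110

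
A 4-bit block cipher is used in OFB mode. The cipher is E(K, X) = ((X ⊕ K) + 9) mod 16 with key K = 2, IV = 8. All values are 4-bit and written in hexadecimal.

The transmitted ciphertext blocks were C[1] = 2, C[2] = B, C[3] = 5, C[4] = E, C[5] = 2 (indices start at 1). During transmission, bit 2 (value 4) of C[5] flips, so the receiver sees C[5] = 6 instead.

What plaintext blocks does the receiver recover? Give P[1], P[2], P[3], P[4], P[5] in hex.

P[1] = 1, P[2] = 1, P[3] = 4, P[4] = 2, P[5] = 1

OFB decryption: S_i = E(K, S_{i−1}) with S_{0} = IV; P_i = C_i ⊕ S_i.
Only C[5] changed, to 6. In OFB, a change in C_i flips the same bit in P_i only; the keystream is unaffected. Decrypting the received ciphertext:
P[1]: S = E(K, 8) = 3; 2 ⊕ 3 = 1.
P[2]: S = E(K, 3) = A; B ⊕ A = 1.
P[3]: S = E(K, A) = 1; 5 ⊕ 1 = 4.
P[4]: S = E(K, 1) = C; E ⊕ C = 2.
P[5]: S = E(K, C) = 7; 6 ⊕ 7 = 1.
Blocks that differ from the original plaintext: P[5].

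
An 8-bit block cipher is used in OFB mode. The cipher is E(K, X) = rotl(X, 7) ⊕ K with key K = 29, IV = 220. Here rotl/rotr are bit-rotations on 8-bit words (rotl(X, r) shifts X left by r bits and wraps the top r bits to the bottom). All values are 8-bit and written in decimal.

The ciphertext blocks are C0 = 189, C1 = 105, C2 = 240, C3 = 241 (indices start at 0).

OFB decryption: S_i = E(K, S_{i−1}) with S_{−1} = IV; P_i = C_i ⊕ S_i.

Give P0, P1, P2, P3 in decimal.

P0 = 206, P1 = 205, P2 = 191, P3 = 75

P0: S = E(K, 220) = 115; 189 ⊕ 115 = 206.
P1: S = E(K, 115) = 164; 105 ⊕ 164 = 205.
P2: S = E(K, 164) = 79; 240 ⊕ 79 = 191.
P3: S = E(K, 79) = 186; 241 ⊕ 186 = 75.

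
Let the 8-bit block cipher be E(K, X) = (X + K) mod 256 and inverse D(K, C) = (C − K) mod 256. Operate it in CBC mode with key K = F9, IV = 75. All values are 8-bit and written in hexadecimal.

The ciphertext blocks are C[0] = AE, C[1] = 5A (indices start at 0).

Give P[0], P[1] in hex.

P[0] = C0, P[1] = CF

CBC decryption: P_i = D(K, C_i) ⊕ C_{i−1}, with C_{−1} = IV.
P[0]: D(K, AE) = B5; B5 ⊕ 75 = C0.
P[1]: D(K, 5A) = 61; 61 ⊕ AE = CF.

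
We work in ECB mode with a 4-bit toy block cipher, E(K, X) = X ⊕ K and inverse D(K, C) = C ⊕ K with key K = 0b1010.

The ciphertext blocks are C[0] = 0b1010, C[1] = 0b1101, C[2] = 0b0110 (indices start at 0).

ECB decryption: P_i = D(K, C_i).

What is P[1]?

P[1]: D(K, 0b1101) = 0b0111.

P[1] = 0b0111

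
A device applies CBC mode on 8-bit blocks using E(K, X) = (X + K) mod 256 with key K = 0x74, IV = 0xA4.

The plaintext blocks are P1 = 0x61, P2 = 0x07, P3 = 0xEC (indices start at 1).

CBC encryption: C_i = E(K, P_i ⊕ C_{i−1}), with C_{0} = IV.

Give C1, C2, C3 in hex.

C1: P1 ⊕ 0xA4 = 0xC5; E(K, 0xC5) = 0x39.
C2: P2 ⊕ 0x39 = 0x3E; E(K, 0x3E) = 0xB2.
C3: P3 ⊕ 0xB2 = 0x5E; E(K, 0x5E) = 0xD2.

C1 = 0x39, C2 = 0xB2, C3 = 0xD2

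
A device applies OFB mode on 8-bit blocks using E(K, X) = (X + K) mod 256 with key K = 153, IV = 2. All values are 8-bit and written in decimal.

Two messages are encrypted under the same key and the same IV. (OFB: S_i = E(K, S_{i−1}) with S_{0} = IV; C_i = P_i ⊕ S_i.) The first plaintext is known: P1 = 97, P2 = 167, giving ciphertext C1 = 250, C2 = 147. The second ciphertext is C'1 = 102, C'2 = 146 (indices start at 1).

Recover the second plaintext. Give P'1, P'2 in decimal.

P'1 = 253, P'2 = 166

In OFB with a reused IV, both messages share the same keystream S_i, so C_i ⊕ C'_i = P_i ⊕ P'_i and thus P'_i = P_i ⊕ C_i ⊕ C'_i.
P'1: 97 ⊕ 250 ⊕ 102 = 253.
P'2: 167 ⊕ 147 ⊕ 146 = 166.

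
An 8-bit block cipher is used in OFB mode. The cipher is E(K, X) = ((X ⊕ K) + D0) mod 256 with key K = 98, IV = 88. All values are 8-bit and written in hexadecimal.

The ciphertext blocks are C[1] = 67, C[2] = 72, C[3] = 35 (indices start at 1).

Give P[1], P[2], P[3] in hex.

OFB decryption: S_i = E(K, S_{i−1}) with S_{0} = IV; P_i = C_i ⊕ S_i.
P[1]: S = E(K, 88) = E0; 67 ⊕ E0 = 87.
P[2]: S = E(K, E0) = 48; 72 ⊕ 48 = 3A.
P[3]: S = E(K, 48) = A0; 35 ⊕ A0 = 95.

P[1] = 87, P[2] = 3A, P[3] = 95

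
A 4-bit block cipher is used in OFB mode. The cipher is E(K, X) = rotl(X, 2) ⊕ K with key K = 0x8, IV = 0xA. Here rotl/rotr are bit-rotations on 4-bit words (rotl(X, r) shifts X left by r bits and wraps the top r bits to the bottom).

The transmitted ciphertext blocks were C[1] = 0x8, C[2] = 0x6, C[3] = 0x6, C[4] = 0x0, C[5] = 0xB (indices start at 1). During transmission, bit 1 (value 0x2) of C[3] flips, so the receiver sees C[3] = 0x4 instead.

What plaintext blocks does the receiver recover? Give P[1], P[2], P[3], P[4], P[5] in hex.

P[1] = 0xA, P[2] = 0x6, P[3] = 0xC, P[4] = 0xA, P[5] = 0x9

OFB decryption: S_i = E(K, S_{i−1}) with S_{0} = IV; P_i = C_i ⊕ S_i.
Only C[3] changed, to 0x4. In OFB, a change in C_i flips the same bit in P_i only; the keystream is unaffected. Decrypting the received ciphertext:
P[1]: S = E(K, 0xA) = 0x2; 0x8 ⊕ 0x2 = 0xA.
P[2]: S = E(K, 0x2) = 0x0; 0x6 ⊕ 0x0 = 0x6.
P[3]: S = E(K, 0x0) = 0x8; 0x4 ⊕ 0x8 = 0xC.
P[4]: S = E(K, 0x8) = 0xA; 0x0 ⊕ 0xA = 0xA.
P[5]: S = E(K, 0xA) = 0x2; 0xB ⊕ 0x2 = 0x9.
Blocks that differ from the original plaintext: P[3].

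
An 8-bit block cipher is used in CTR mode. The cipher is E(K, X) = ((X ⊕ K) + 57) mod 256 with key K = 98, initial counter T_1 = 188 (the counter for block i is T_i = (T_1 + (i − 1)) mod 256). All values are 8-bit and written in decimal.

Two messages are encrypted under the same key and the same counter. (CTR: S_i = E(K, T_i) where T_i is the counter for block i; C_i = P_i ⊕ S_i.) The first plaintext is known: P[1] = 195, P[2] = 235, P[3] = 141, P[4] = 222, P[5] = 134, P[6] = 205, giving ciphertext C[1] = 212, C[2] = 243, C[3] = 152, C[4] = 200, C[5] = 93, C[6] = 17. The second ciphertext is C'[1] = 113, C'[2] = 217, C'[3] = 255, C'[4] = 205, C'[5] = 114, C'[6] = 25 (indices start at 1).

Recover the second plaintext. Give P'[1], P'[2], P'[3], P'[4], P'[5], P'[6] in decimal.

P'[1] = 102, P'[2] = 193, P'[3] = 234, P'[4] = 219, P'[5] = 169, P'[6] = 197

In CTR with a reused counter, both messages share the same keystream S_i, so C_i ⊕ C'_i = P_i ⊕ P'_i and thus P'_i = P_i ⊕ C_i ⊕ C'_i.
P'[1]: 195 ⊕ 212 ⊕ 113 = 102.
P'[2]: 235 ⊕ 243 ⊕ 217 = 193.
P'[3]: 141 ⊕ 152 ⊕ 255 = 234.
P'[4]: 222 ⊕ 200 ⊕ 205 = 219.
P'[5]: 134 ⊕ 93 ⊕ 114 = 169.
P'[6]: 205 ⊕ 17 ⊕ 25 = 197.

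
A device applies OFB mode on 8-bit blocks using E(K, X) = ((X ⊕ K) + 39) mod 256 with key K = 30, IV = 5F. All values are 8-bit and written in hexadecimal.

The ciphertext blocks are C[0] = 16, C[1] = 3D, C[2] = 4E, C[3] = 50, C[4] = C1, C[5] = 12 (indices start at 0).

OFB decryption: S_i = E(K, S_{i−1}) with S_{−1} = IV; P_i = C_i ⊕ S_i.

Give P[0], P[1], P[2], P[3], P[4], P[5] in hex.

P[0] = BE, P[1] = EC, P[2] = 54, P[3] = 33, P[4] = 4D, P[5] = E7

P[0]: S = E(K, 5F) = A8; 16 ⊕ A8 = BE.
P[1]: S = E(K, A8) = D1; 3D ⊕ D1 = EC.
P[2]: S = E(K, D1) = 1A; 4E ⊕ 1A = 54.
P[3]: S = E(K, 1A) = 63; 50 ⊕ 63 = 33.
P[4]: S = E(K, 63) = 8C; C1 ⊕ 8C = 4D.
P[5]: S = E(K, 8C) = F5; 12 ⊕ F5 = E7.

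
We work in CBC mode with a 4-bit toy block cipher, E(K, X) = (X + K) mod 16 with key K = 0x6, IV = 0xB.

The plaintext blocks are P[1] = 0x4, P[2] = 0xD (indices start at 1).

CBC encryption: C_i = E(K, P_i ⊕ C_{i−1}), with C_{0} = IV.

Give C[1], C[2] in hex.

C[1] = 0x5, C[2] = 0xE

C[1]: P[1] ⊕ 0xB = 0xF; E(K, 0xF) = 0x5.
C[2]: P[2] ⊕ 0x5 = 0x8; E(K, 0x8) = 0xE.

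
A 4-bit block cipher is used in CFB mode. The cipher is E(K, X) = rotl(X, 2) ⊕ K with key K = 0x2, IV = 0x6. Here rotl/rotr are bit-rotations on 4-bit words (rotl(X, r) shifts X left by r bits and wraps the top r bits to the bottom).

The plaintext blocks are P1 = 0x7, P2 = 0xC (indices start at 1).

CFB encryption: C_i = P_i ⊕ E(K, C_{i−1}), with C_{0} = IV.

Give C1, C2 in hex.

C1 = 0xC, C2 = 0xD

C1: E(K, 0x6) = 0xB; 0x7 ⊕ 0xB = 0xC.
C2: E(K, 0xC) = 0x1; 0xC ⊕ 0x1 = 0xD.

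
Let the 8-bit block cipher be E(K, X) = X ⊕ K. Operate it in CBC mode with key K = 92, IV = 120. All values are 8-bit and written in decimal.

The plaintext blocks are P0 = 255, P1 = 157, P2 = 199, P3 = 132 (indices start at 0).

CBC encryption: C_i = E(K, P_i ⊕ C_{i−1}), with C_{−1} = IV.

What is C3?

C0: P0 ⊕ 120 = 135; E(K, 135) = 219.
C1: P1 ⊕ 219 = 70; E(K, 70) = 26.
C2: P2 ⊕ 26 = 221; E(K, 221) = 129.
C3: P3 ⊕ 129 = 5; E(K, 5) = 89.

C3 = 89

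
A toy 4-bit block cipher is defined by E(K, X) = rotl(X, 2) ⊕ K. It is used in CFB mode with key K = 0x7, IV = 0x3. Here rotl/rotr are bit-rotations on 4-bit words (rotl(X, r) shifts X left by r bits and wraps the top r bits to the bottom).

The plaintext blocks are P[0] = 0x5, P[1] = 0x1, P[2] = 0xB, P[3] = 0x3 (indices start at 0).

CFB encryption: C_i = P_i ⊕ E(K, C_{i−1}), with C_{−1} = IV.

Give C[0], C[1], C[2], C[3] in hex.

C[0]: E(K, 0x3) = 0xB; 0x5 ⊕ 0xB = 0xE.
C[1]: E(K, 0xE) = 0xC; 0x1 ⊕ 0xC = 0xD.
C[2]: E(K, 0xD) = 0x0; 0xB ⊕ 0x0 = 0xB.
C[3]: E(K, 0xB) = 0x9; 0x3 ⊕ 0x9 = 0xA.

C[0] = 0xE, C[1] = 0xD, C[2] = 0xB, C[3] = 0xA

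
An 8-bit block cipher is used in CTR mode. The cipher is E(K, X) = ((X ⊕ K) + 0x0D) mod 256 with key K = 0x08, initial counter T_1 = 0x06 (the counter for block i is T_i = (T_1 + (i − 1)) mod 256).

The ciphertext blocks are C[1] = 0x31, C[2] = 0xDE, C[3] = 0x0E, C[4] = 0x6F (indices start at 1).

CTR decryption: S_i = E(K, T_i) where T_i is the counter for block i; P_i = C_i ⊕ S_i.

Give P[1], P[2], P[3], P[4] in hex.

P[1]: T = 0x06, S = E(K, T) = 0x1B; 0x31 ⊕ 0x1B = 0x2A.
P[2]: T = 0x07, S = E(K, T) = 0x1C; 0xDE ⊕ 0x1C = 0xC2.
P[3]: T = 0x08, S = E(K, T) = 0x0D; 0x0E ⊕ 0x0D = 0x03.
P[4]: T = 0x09, S = E(K, T) = 0x0E; 0x6F ⊕ 0x0E = 0x61.

P[1] = 0x2A, P[2] = 0xC2, P[3] = 0x03, P[4] = 0x61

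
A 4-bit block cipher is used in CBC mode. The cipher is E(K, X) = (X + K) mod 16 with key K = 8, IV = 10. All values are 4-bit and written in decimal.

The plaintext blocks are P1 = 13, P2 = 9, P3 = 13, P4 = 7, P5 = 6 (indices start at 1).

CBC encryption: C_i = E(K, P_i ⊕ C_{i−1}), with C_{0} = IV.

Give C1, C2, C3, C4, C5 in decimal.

C1 = 15, C2 = 14, C3 = 11, C4 = 4, C5 = 10

C1: P1 ⊕ 10 = 7; E(K, 7) = 15.
C2: P2 ⊕ 15 = 6; E(K, 6) = 14.
C3: P3 ⊕ 14 = 3; E(K, 3) = 11.
C4: P4 ⊕ 11 = 12; E(K, 12) = 4.
C5: P5 ⊕ 4 = 2; E(K, 2) = 10.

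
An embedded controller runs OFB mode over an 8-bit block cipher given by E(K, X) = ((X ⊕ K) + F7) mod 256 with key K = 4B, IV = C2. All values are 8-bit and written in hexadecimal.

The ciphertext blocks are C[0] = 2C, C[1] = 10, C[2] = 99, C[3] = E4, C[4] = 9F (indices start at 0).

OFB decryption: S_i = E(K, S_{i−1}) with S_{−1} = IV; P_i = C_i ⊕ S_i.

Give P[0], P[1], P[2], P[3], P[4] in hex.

P[0] = AC, P[1] = D2, P[2] = 19, P[3] = 26, P[4] = 1F

P[0]: S = E(K, C2) = 80; 2C ⊕ 80 = AC.
P[1]: S = E(K, 80) = C2; 10 ⊕ C2 = D2.
P[2]: S = E(K, C2) = 80; 99 ⊕ 80 = 19.
P[3]: S = E(K, 80) = C2; E4 ⊕ C2 = 26.
P[4]: S = E(K, C2) = 80; 9F ⊕ 80 = 1F.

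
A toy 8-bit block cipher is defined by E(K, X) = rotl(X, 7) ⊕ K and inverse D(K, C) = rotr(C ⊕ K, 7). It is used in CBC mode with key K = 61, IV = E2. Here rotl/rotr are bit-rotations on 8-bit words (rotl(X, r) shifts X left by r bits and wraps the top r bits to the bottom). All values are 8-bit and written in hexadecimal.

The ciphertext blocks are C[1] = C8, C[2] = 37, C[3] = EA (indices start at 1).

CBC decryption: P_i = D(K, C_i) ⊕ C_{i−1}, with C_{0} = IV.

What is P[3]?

P[3] = 20

P[3]: D(K, EA) = 17; 17 ⊕ 37 = 20.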